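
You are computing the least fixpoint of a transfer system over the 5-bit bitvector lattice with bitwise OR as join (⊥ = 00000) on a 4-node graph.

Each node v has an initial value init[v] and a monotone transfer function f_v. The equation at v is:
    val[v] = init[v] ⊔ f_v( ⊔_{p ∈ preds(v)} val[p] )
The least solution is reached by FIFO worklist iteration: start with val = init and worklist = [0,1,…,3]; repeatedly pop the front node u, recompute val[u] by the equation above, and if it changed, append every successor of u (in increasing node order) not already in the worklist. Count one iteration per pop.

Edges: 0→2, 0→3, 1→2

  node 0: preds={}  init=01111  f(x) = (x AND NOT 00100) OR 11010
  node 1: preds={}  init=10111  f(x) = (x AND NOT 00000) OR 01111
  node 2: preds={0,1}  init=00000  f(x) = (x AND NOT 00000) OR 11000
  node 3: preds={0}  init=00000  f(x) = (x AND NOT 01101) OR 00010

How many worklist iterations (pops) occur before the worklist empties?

4

Worklist (4 pops):
  #1 pop 0: in=00000 → 11111 (was 01111); enqueue []
  #2 pop 1: in=00000 → 11111 (was 10111); enqueue []
  #3 pop 2: in=11111 → 11111 (was 00000); enqueue []
  #4 pop 3: in=11111 → 10010 (was 00000); enqueue []

Fixpoint:
  val[0] = 11111
  val[1] = 11111
  val[2] = 11111
  val[3] = 10010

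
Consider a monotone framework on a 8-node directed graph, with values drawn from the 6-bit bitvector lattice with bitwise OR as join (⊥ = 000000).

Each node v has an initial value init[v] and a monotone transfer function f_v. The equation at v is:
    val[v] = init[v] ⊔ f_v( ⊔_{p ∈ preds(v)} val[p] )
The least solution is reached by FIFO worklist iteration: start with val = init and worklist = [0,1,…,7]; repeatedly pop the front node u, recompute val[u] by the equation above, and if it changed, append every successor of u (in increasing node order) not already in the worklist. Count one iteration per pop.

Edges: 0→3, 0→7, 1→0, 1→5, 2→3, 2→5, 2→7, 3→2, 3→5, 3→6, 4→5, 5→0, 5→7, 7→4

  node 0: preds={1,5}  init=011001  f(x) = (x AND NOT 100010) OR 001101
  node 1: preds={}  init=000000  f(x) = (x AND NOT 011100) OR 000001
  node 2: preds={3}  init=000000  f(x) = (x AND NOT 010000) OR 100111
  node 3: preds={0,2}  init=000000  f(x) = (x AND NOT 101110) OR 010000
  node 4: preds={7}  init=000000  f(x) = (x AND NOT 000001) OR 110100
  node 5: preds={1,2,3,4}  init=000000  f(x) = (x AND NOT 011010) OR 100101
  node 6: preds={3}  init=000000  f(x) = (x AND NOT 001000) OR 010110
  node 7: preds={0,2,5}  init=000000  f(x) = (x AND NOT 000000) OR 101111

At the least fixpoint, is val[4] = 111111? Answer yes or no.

Iteration log — 12 steps:
  step 1. node 0  ⊔preds=000000  new=011101  old=011001  +wl: 
  step 2. node 1  ⊔preds=000000  new=000001  old=000000  +wl: 0
  step 3. node 2  ⊔preds=000000  new=100111  old=000000  +wl: 
  step 4. node 3  ⊔preds=111111  new=010001  old=000000  +wl: 2
  step 5. node 4  ⊔preds=000000  new=110100  old=000000  +wl: 
  step 6. node 5  ⊔preds=110111  new=100101  old=000000  +wl: 
  step 7. node 6  ⊔preds=010001  new=010111  old=000000  +wl: 
  step 8. node 7  ⊔preds=111111  new=111111  old=000000  +wl: 4
  step 9. node 0  ⊔preds=100101  new=011101  stable
  step 10. node 2  ⊔preds=010001  new=100111  stable
  step 11. node 4  ⊔preds=111111  new=111110  old=110100  +wl: 5
  step 12. node 5  ⊔preds=111111  new=100101  stable

Least fixpoint reached:
  node 0: 011101
  node 1: 000001
  node 2: 100111
  node 3: 010001
  node 4: 111110
  node 5: 100101
  node 6: 010111
  node 7: 111111

no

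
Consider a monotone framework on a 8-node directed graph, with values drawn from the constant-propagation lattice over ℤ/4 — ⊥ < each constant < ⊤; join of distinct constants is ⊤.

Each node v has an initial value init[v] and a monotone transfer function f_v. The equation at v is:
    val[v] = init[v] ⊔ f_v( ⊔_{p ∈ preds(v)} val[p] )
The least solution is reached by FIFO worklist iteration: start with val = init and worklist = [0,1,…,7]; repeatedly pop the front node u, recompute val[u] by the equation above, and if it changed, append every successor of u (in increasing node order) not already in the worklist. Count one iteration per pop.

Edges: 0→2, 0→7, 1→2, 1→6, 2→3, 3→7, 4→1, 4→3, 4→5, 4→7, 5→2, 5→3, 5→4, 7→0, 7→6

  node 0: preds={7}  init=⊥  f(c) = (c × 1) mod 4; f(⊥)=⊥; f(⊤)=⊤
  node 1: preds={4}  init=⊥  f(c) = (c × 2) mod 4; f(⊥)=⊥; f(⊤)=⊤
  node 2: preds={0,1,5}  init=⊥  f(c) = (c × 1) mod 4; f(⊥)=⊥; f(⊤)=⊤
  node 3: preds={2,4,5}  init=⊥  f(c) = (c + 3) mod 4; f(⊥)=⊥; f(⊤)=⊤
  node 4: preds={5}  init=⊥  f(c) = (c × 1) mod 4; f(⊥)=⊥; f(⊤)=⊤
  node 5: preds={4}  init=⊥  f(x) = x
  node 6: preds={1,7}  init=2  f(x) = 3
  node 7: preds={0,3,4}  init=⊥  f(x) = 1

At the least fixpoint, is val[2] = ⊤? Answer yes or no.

no

Worklist (14 pops):
  #1 pop 0: in=⊥ → ⊥ (no change)
  #2 pop 1: in=⊥ → ⊥ (no change)
  #3 pop 2: in=⊥ → ⊥ (no change)
  #4 pop 3: in=⊥ → ⊥ (no change)
  #5 pop 4: in=⊥ → ⊥ (no change)
  #6 pop 5: in=⊥ → ⊥ (no change)
  #7 pop 6: in=⊥ → ⊤ (was 2); enqueue []
  #8 pop 7: in=⊥ → 1 (was ⊥); enqueue [0,6]
  #9 pop 0: in=1 → 1 (was ⊥); enqueue [2,7]
  #10 pop 6: in=1 → ⊤ (no change)
  #11 pop 2: in=1 → 1 (was ⊥); enqueue [3]
  #12 pop 7: in=1 → 1 (no change)
  #13 pop 3: in=1 → 0 (was ⊥); enqueue [7]
  #14 pop 7: in=⊤ → 1 (no change)

Fixpoint:
  val[0] = 1
  val[1] = ⊥
  val[2] = 1
  val[3] = 0
  val[4] = ⊥
  val[5] = ⊥
  val[6] = ⊤
  val[7] = 1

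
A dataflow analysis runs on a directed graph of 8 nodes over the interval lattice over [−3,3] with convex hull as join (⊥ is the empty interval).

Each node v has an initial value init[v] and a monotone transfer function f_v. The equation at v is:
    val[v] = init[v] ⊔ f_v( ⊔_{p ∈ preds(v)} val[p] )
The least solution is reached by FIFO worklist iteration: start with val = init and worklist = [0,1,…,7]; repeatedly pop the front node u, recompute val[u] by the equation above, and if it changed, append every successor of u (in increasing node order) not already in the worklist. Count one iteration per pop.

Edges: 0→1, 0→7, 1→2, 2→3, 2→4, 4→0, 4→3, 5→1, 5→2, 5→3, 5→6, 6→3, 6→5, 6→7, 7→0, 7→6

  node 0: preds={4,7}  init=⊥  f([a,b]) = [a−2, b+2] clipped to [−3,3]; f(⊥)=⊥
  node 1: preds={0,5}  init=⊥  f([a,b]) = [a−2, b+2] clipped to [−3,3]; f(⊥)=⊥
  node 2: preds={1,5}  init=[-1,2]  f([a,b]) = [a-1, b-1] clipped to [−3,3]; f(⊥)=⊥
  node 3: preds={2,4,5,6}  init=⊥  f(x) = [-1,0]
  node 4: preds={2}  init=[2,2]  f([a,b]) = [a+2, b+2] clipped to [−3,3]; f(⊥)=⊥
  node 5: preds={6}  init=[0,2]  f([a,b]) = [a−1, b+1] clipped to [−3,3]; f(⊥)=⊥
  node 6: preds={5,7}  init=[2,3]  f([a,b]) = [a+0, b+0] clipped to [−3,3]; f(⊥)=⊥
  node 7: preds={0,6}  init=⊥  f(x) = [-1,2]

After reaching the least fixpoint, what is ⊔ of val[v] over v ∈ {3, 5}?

[-3,3]

Trace (33 dequeues):
  [1] u=0 | in [2,2] | out [0,3] | prev ⊥ | push {}
  [2] u=1 | in [0,3] | out [-2,3] | prev ⊥ | push {}
  [3] u=2 | in [-2,3] | out [-3,2] | prev [-1,2] | push {}
  [4] u=3 | in [-3,3] | out [-1,0] | prev ⊥ | push {}
  [5] u=4 | in [-3,2] | out [-1,3] | prev [2,2] | push {0,3}
  [6] u=5 | in [2,3] | out [0,3] | prev [0,2] | push {1,2}
  [7] u=6 | in [0,3] | out [0,3] | prev [2,3] | push {5}
  [8] u=7 | in [0,3] | out [-1,2] | prev ⊥ | push {6}
  [9] u=0 | in [-1,3] | out [-3,3] | prev [0,3] | push {7}
  [10] u=3 | in [-3,3] | out [-1,0] | ==
  [11] u=1 | in [-3,3] | out [-3,3] | prev [-2,3] | push {}
  [12] u=2 | in [-3,3] | out [-3,2] | ==
  [13] u=5 | in [0,3] | out [-1,3] | prev [0,3] | push {1,2,3}
  [14] u=6 | in [-1,3] | out [-1,3] | prev [0,3] | push {5}
  [15] u=7 | in [-3,3] | out [-1,2] | ==
  [16] u=1 | in [-3,3] | out [-3,3] | ==
  [17] u=2 | in [-3,3] | out [-3,2] | ==
  [18] u=3 | in [-3,3] | out [-1,0] | ==
  [19] u=5 | in [-1,3] | out [-2,3] | prev [-1,3] | push {1,2,3,6}
  [20] u=1 | in [-3,3] | out [-3,3] | ==
  [21] u=2 | in [-3,3] | out [-3,2] | ==
  [22] u=3 | in [-3,3] | out [-1,0] | ==
  [23] u=6 | in [-2,3] | out [-2,3] | prev [-1,3] | push {3,5,7}
  [24] u=3 | in [-3,3] | out [-1,0] | ==
  [25] u=5 | in [-2,3] | out [-3,3] | prev [-2,3] | push {1,2,3,6}
  [26] u=7 | in [-3,3] | out [-1,2] | ==
  [27] u=1 | in [-3,3] | out [-3,3] | ==
  [28] u=2 | in [-3,3] | out [-3,2] | ==
  [29] u=3 | in [-3,3] | out [-1,0] | ==
  [30] u=6 | in [-3,3] | out [-3,3] | prev [-2,3] | push {3,5,7}
  [31] u=3 | in [-3,3] | out [-1,0] | ==
  [32] u=5 | in [-3,3] | out [-3,3] | ==
  [33] u=7 | in [-3,3] | out [-1,2] | ==

Converged values:
  [0] [-3,3]
  [1] [-3,3]
  [2] [-3,2]
  [3] [-1,0]
  [4] [-1,3]
  [5] [-3,3]
  [6] [-3,3]
  [7] [-1,2]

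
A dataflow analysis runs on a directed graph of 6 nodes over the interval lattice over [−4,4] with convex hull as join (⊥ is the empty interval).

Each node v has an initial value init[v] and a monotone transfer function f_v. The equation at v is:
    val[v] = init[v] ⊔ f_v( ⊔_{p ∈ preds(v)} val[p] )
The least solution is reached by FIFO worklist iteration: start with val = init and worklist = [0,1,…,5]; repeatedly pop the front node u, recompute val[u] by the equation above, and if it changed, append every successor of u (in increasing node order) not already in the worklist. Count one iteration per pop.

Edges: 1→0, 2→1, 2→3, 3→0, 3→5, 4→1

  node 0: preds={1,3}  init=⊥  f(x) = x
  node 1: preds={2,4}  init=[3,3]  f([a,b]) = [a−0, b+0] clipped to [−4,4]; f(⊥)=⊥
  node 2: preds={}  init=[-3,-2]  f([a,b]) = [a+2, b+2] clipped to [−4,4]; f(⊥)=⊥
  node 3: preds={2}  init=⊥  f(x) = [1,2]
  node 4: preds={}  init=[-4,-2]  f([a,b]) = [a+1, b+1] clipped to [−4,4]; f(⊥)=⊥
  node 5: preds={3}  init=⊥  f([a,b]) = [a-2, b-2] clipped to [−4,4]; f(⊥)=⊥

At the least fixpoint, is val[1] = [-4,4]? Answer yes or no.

no

Worklist (7 pops):
  #1 pop 0: in=[3,3] → [3,3] (was ⊥); enqueue []
  #2 pop 1: in=[-4,-2] → [-4,3] (was [3,3]); enqueue [0]
  #3 pop 2: in=⊥ → [-3,-2] (no change)
  #4 pop 3: in=[-3,-2] → [1,2] (was ⊥); enqueue []
  #5 pop 4: in=⊥ → [-4,-2] (no change)
  #6 pop 5: in=[1,2] → [-1,0] (was ⊥); enqueue []
  #7 pop 0: in=[-4,3] → [-4,3] (was [3,3]); enqueue []

Fixpoint:
  val[0] = [-4,3]
  val[1] = [-4,3]
  val[2] = [-3,-2]
  val[3] = [1,2]
  val[4] = [-4,-2]
  val[5] = [-1,0]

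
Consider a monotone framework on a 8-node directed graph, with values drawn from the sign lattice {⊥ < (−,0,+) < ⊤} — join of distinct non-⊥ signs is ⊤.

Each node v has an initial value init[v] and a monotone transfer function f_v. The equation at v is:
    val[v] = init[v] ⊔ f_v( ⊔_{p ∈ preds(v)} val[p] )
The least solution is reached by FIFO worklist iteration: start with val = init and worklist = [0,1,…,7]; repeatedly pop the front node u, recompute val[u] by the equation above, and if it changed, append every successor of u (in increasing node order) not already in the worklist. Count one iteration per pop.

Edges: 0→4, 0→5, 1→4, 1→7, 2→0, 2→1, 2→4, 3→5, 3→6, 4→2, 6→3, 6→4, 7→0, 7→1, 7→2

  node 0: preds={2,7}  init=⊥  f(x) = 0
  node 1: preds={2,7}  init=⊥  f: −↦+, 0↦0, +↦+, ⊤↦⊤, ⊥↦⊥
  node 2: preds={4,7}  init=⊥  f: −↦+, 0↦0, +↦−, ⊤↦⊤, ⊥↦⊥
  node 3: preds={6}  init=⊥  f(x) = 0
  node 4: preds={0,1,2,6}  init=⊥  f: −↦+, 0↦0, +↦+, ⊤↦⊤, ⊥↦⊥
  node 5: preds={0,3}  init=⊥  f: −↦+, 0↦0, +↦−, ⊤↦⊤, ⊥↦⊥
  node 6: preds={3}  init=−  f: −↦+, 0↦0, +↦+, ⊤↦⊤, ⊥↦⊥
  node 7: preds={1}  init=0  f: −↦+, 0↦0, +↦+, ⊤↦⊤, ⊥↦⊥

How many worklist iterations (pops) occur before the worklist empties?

20

Worklist (20 pops):
  #1 pop 0: in=0 → 0 (was ⊥); enqueue []
  #2 pop 1: in=0 → 0 (was ⊥); enqueue []
  #3 pop 2: in=0 → 0 (was ⊥); enqueue [0,1]
  #4 pop 3: in=− → 0 (was ⊥); enqueue []
  #5 pop 4: in=⊤ → ⊤ (was ⊥); enqueue [2]
  #6 pop 5: in=0 → 0 (was ⊥); enqueue []
  #7 pop 6: in=0 → ⊤ (was −); enqueue [3,4]
  #8 pop 7: in=0 → 0 (no change)
  #9 pop 0: in=0 → 0 (no change)
  #10 pop 1: in=0 → 0 (no change)
  #11 pop 2: in=⊤ → ⊤ (was 0); enqueue [0,1]
  #12 pop 3: in=⊤ → 0 (no change)
  #13 pop 4: in=⊤ → ⊤ (no change)
  #14 pop 0: in=⊤ → 0 (no change)
  #15 pop 1: in=⊤ → ⊤ (was 0); enqueue [4,7]
  #16 pop 4: in=⊤ → ⊤ (no change)
  #17 pop 7: in=⊤ → ⊤ (was 0); enqueue [0,1,2]
  #18 pop 0: in=⊤ → 0 (no change)
  #19 pop 1: in=⊤ → ⊤ (no change)
  #20 pop 2: in=⊤ → ⊤ (no change)

Fixpoint:
  val[0] = 0
  val[1] = ⊤
  val[2] = ⊤
  val[3] = 0
  val[4] = ⊤
  val[5] = 0
  val[6] = ⊤
  val[7] = ⊤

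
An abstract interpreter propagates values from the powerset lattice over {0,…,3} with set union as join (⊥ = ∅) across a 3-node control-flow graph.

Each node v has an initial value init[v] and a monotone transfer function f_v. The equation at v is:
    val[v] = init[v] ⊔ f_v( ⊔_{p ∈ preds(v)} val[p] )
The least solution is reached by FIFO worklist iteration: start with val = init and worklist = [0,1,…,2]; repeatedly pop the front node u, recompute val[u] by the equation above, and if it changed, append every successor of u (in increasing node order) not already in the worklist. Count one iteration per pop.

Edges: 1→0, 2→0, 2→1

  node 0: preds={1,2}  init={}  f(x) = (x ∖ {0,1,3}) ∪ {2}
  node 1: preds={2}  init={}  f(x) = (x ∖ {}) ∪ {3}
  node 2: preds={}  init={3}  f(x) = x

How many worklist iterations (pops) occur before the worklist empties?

Iteration log — 4 steps:
  step 1. node 0  ⊔preds={3}  new={2}  old={}  +wl: 
  step 2. node 1  ⊔preds={3}  new={3}  old={}  +wl: 0
  step 3. node 2  ⊔preds={}  new={3}  stable
  step 4. node 0  ⊔preds={3}  new={2}  stable

Least fixpoint reached:
  node 0: {2}
  node 1: {3}
  node 2: {3}

4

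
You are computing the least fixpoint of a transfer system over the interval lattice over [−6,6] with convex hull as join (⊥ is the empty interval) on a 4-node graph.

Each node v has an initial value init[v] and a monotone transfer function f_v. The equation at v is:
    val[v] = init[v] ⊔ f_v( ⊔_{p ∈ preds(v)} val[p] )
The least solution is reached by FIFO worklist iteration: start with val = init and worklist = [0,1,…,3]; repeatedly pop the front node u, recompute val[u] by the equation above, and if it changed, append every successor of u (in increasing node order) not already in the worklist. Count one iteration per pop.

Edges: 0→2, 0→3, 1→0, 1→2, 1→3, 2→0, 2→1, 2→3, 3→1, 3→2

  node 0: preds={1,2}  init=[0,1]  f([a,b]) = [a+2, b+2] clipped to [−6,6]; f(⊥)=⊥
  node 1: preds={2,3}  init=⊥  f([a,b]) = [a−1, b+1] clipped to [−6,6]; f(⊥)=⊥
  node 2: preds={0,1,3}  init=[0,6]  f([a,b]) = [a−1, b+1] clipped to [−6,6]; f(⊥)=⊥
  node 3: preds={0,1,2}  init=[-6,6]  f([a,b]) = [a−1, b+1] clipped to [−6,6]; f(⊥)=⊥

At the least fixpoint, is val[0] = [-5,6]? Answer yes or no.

no

Iteration log — 8 steps:
  step 1. node 0  ⊔preds=[0,6]  new=[0,6]  old=[0,1]  +wl: 
  step 2. node 1  ⊔preds=[-6,6]  new=[-6,6]  old=⊥  +wl: 0
  step 3. node 2  ⊔preds=[-6,6]  new=[-6,6]  old=[0,6]  +wl: 1
  step 4. node 3  ⊔preds=[-6,6]  new=[-6,6]  stable
  step 5. node 0  ⊔preds=[-6,6]  new=[-4,6]  old=[0,6]  +wl: 2,3
  step 6. node 1  ⊔preds=[-6,6]  new=[-6,6]  stable
  step 7. node 2  ⊔preds=[-6,6]  new=[-6,6]  stable
  step 8. node 3  ⊔preds=[-6,6]  new=[-6,6]  stable

Least fixpoint reached:
  node 0: [-4,6]
  node 1: [-6,6]
  node 2: [-6,6]
  node 3: [-6,6]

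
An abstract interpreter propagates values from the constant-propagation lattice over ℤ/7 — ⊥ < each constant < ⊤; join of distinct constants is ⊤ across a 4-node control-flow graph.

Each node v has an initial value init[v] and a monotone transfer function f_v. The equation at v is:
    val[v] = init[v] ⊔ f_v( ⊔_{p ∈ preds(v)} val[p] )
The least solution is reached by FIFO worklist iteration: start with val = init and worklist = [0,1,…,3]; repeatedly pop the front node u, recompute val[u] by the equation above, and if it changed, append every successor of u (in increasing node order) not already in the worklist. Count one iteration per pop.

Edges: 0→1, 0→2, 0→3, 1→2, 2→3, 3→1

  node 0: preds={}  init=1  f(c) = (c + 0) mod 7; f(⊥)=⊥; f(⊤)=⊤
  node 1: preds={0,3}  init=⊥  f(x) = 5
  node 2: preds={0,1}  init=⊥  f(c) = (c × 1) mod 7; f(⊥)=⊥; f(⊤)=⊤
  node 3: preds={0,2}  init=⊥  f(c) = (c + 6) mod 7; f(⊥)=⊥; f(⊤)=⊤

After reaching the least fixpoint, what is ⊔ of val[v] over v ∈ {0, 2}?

⊤

Worklist (5 pops):
  #1 pop 0: in=⊥ → 1 (no change)
  #2 pop 1: in=1 → 5 (was ⊥); enqueue []
  #3 pop 2: in=⊤ → ⊤ (was ⊥); enqueue []
  #4 pop 3: in=⊤ → ⊤ (was ⊥); enqueue [1]
  #5 pop 1: in=⊤ → 5 (no change)

Fixpoint:
  val[0] = 1
  val[1] = 5
  val[2] = ⊤
  val[3] = ⊤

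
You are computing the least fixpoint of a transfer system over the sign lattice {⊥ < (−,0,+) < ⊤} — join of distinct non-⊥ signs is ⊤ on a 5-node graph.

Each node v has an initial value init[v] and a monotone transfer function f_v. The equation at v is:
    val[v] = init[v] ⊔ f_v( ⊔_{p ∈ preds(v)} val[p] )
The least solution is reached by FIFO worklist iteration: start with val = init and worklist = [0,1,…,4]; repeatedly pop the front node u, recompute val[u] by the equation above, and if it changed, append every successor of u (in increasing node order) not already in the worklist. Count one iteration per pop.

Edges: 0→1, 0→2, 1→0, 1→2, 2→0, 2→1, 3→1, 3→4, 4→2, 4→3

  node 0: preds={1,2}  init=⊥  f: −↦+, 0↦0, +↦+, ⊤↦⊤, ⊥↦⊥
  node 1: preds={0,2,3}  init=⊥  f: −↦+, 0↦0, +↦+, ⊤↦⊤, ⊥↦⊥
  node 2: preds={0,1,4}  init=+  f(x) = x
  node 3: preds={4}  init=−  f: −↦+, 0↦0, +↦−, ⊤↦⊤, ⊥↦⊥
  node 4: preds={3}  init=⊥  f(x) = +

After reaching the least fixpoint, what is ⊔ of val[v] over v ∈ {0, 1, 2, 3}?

⊤

Iteration log — 9 steps:
  step 1. node 0  ⊔preds=+  new=+  old=⊥  +wl: 
  step 2. node 1  ⊔preds=⊤  new=⊤  old=⊥  +wl: 0
  step 3. node 2  ⊔preds=⊤  new=⊤  old=+  +wl: 1
  step 4. node 3  ⊔preds=⊥  new=−  stable
  step 5. node 4  ⊔preds=−  new=+  old=⊥  +wl: 2,3
  step 6. node 0  ⊔preds=⊤  new=⊤  old=+  +wl: 
  step 7. node 1  ⊔preds=⊤  new=⊤  stable
  step 8. node 2  ⊔preds=⊤  new=⊤  stable
  step 9. node 3  ⊔preds=+  new=−  stable

Least fixpoint reached:
  node 0: ⊤
  node 1: ⊤
  node 2: ⊤
  node 3: −
  node 4: +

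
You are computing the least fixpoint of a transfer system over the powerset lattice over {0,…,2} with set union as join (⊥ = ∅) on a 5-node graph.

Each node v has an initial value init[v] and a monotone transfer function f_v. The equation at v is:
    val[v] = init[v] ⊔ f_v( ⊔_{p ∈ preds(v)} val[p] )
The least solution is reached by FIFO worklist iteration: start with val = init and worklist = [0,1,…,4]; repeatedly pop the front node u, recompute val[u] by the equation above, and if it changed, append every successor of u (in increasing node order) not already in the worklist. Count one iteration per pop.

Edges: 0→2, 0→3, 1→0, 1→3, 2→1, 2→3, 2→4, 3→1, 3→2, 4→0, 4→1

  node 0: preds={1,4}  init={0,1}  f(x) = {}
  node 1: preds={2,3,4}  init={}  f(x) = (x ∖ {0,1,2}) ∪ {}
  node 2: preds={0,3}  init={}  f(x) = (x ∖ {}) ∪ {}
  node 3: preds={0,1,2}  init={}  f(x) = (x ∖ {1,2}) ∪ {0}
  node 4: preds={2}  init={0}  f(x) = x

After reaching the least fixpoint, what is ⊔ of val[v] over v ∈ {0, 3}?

{0,1}

Trace (8 dequeues):
  [1] u=0 | in {0} | out {0,1} | ==
  [2] u=1 | in {0} | out {} | ==
  [3] u=2 | in {0,1} | out {0,1} | prev {} | push {1}
  [4] u=3 | in {0,1} | out {0} | prev {} | push {2}
  [5] u=4 | in {0,1} | out {0,1} | prev {0} | push {0}
  [6] u=1 | in {0,1} | out {} | ==
  [7] u=2 | in {0,1} | out {0,1} | ==
  [8] u=0 | in {0,1} | out {0,1} | ==

Converged values:
  [0] {0,1}
  [1] {}
  [2] {0,1}
  [3] {0}
  [4] {0,1}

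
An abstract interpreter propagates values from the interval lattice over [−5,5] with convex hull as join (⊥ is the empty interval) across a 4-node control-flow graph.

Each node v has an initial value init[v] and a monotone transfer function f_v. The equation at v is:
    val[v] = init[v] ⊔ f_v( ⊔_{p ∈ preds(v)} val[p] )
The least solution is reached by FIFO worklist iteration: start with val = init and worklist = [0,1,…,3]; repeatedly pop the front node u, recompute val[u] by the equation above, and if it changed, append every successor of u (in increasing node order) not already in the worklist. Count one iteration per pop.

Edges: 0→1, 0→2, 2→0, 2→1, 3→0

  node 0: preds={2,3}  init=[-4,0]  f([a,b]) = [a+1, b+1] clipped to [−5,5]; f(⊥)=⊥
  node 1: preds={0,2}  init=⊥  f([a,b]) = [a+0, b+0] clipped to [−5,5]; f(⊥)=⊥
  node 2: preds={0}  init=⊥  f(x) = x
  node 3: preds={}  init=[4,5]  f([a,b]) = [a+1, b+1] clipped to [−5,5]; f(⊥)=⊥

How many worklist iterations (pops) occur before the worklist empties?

6

Trace (6 dequeues):
  [1] u=0 | in [4,5] | out [-4,5] | prev [-4,0] | push {}
  [2] u=1 | in [-4,5] | out [-4,5] | prev ⊥ | push {}
  [3] u=2 | in [-4,5] | out [-4,5] | prev ⊥ | push {0,1}
  [4] u=3 | in ⊥ | out [4,5] | ==
  [5] u=0 | in [-4,5] | out [-4,5] | ==
  [6] u=1 | in [-4,5] | out [-4,5] | ==

Converged values:
  [0] [-4,5]
  [1] [-4,5]
  [2] [-4,5]
  [3] [4,5]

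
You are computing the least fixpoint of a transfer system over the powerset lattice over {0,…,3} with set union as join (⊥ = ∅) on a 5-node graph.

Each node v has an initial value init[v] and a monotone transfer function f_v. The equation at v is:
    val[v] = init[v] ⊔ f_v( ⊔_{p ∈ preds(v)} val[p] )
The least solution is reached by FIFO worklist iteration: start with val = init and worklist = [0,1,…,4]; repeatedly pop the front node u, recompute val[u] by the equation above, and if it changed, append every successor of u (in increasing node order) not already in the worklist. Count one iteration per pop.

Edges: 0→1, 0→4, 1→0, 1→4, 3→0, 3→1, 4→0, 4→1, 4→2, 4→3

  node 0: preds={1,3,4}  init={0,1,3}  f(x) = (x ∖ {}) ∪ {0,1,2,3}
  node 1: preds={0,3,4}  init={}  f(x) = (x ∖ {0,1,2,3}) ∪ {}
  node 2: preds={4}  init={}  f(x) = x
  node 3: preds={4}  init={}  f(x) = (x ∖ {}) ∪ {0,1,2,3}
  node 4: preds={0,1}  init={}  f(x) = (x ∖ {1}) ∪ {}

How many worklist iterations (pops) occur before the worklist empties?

9

Iteration log — 9 steps:
  step 1. node 0  ⊔preds={}  new={0,1,2,3}  old={0,1,3}  +wl: 
  step 2. node 1  ⊔preds={0,1,2,3}  new={}  stable
  step 3. node 2  ⊔preds={}  new={}  stable
  step 4. node 3  ⊔preds={}  new={0,1,2,3}  old={}  +wl: 0,1
  step 5. node 4  ⊔preds={0,1,2,3}  new={0,2,3}  old={}  +wl: 2,3
  step 6. node 0  ⊔preds={0,1,2,3}  new={0,1,2,3}  stable
  step 7. node 1  ⊔preds={0,1,2,3}  new={}  stable
  step 8. node 2  ⊔preds={0,2,3}  new={0,2,3}  old={}  +wl: 
  step 9. node 3  ⊔preds={0,2,3}  new={0,1,2,3}  stable

Least fixpoint reached:
  node 0: {0,1,2,3}
  node 1: {}
  node 2: {0,2,3}
  node 3: {0,1,2,3}
  node 4: {0,2,3}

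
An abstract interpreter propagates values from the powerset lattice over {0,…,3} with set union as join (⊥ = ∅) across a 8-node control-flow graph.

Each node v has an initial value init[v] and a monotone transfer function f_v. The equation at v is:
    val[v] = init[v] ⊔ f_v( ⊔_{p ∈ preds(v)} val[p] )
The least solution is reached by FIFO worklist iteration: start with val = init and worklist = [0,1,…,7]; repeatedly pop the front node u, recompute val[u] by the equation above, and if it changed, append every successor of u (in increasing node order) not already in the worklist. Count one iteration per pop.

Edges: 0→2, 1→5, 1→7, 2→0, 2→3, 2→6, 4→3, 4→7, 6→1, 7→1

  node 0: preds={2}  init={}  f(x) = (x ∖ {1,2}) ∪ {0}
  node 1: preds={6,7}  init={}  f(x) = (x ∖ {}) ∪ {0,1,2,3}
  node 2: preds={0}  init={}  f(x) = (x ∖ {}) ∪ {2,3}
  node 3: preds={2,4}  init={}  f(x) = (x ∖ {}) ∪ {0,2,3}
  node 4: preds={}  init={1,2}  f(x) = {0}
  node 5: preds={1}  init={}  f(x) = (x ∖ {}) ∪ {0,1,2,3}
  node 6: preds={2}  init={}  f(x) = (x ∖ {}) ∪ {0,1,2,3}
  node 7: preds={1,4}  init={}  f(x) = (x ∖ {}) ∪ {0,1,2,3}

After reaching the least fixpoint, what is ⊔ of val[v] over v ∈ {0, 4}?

{0,1,2,3}

Worklist (12 pops):
  #1 pop 0: in={} → {0} (was {}); enqueue []
  #2 pop 1: in={} → {0,1,2,3} (was {}); enqueue []
  #3 pop 2: in={0} → {0,2,3} (was {}); enqueue [0]
  #4 pop 3: in={0,1,2,3} → {0,1,2,3} (was {}); enqueue []
  #5 pop 4: in={} → {0,1,2} (was {1,2}); enqueue [3]
  #6 pop 5: in={0,1,2,3} → {0,1,2,3} (was {}); enqueue []
  #7 pop 6: in={0,2,3} → {0,1,2,3} (was {}); enqueue [1]
  #8 pop 7: in={0,1,2,3} → {0,1,2,3} (was {}); enqueue []
  #9 pop 0: in={0,2,3} → {0,3} (was {0}); enqueue [2]
  #10 pop 3: in={0,1,2,3} → {0,1,2,3} (no change)
  #11 pop 1: in={0,1,2,3} → {0,1,2,3} (no change)
  #12 pop 2: in={0,3} → {0,2,3} (no change)

Fixpoint:
  val[0] = {0,3}
  val[1] = {0,1,2,3}
  val[2] = {0,2,3}
  val[3] = {0,1,2,3}
  val[4] = {0,1,2}
  val[5] = {0,1,2,3}
  val[6] = {0,1,2,3}
  val[7] = {0,1,2,3}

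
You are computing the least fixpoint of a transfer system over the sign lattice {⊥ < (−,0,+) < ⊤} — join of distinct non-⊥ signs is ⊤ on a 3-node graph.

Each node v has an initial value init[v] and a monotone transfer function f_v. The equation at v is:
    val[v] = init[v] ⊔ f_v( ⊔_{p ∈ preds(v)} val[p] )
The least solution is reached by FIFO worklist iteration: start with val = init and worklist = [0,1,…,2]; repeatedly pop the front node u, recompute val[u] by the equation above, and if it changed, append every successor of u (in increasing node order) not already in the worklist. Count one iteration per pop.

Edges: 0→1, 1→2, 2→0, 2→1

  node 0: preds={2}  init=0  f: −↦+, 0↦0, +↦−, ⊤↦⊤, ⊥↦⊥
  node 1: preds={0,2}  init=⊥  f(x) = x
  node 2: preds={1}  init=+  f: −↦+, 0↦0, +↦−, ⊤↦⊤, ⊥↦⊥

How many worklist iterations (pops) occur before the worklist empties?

5

Trace (5 dequeues):
  [1] u=0 | in + | out ⊤ | prev 0 | push {}
  [2] u=1 | in ⊤ | out ⊤ | prev ⊥ | push {}
  [3] u=2 | in ⊤ | out ⊤ | prev + | push {0,1}
  [4] u=0 | in ⊤ | out ⊤ | ==
  [5] u=1 | in ⊤ | out ⊤ | ==

Converged values:
  [0] ⊤
  [1] ⊤
  [2] ⊤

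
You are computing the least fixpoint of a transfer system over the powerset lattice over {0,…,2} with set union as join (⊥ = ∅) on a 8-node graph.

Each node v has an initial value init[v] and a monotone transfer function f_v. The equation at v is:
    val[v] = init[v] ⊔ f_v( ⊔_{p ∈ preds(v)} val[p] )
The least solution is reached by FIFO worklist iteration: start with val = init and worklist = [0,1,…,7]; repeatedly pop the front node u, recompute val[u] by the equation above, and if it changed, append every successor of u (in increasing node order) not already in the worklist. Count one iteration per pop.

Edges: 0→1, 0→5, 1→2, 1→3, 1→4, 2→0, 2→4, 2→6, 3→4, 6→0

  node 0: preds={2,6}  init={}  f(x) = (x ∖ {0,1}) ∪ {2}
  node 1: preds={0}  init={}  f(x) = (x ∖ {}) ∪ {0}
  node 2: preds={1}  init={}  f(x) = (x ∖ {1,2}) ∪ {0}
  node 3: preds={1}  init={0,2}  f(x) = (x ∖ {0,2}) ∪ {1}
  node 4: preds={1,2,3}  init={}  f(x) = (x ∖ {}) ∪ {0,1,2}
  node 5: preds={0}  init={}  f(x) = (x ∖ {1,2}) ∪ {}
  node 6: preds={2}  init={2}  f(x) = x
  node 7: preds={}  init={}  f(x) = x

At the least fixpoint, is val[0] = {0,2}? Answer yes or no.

no

Worklist (9 pops):
  #1 pop 0: in={2} → {2} (was {}); enqueue []
  #2 pop 1: in={2} → {0,2} (was {}); enqueue []
  #3 pop 2: in={0,2} → {0} (was {}); enqueue [0]
  #4 pop 3: in={0,2} → {0,1,2} (was {0,2}); enqueue []
  #5 pop 4: in={0,1,2} → {0,1,2} (was {}); enqueue []
  #6 pop 5: in={2} → {} (no change)
  #7 pop 6: in={0} → {0,2} (was {2}); enqueue []
  #8 pop 7: in={} → {} (no change)
  #9 pop 0: in={0,2} → {2} (no change)

Fixpoint:
  val[0] = {2}
  val[1] = {0,2}
  val[2] = {0}
  val[3] = {0,1,2}
  val[4] = {0,1,2}
  val[5] = {}
  val[6] = {0,2}
  val[7] = {}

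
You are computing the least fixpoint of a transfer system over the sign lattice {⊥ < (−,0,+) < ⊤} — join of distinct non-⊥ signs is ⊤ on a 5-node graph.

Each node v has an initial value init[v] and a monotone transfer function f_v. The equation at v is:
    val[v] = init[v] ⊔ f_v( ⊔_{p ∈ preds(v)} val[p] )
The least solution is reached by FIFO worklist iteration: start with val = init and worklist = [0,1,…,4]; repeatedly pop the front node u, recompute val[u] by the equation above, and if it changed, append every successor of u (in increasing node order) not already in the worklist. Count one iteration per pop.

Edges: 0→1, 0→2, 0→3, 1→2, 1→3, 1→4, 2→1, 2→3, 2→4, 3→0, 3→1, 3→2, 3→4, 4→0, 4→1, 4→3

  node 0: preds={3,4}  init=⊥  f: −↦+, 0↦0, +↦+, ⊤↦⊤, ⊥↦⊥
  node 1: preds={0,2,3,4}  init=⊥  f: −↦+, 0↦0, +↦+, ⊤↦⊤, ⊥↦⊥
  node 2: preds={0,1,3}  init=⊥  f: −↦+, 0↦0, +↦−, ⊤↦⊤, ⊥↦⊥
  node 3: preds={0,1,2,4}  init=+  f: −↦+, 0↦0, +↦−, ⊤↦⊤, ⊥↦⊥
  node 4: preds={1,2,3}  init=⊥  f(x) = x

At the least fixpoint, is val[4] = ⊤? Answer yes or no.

Trace (11 dequeues):
  [1] u=0 | in + | out + | prev ⊥ | push {}
  [2] u=1 | in + | out + | prev ⊥ | push {}
  [3] u=2 | in + | out − | prev ⊥ | push {1}
  [4] u=3 | in ⊤ | out ⊤ | prev + | push {0,2}
  [5] u=4 | in ⊤ | out ⊤ | prev ⊥ | push {3}
  [6] u=1 | in ⊤ | out ⊤ | prev + | push {4}
  [7] u=0 | in ⊤ | out ⊤ | prev + | push {1}
  [8] u=2 | in ⊤ | out ⊤ | prev − | push {}
  [9] u=3 | in ⊤ | out ⊤ | ==
  [10] u=4 | in ⊤ | out ⊤ | ==
  [11] u=1 | in ⊤ | out ⊤ | ==

Converged values:
  [0] ⊤
  [1] ⊤
  [2] ⊤
  [3] ⊤
  [4] ⊤

yes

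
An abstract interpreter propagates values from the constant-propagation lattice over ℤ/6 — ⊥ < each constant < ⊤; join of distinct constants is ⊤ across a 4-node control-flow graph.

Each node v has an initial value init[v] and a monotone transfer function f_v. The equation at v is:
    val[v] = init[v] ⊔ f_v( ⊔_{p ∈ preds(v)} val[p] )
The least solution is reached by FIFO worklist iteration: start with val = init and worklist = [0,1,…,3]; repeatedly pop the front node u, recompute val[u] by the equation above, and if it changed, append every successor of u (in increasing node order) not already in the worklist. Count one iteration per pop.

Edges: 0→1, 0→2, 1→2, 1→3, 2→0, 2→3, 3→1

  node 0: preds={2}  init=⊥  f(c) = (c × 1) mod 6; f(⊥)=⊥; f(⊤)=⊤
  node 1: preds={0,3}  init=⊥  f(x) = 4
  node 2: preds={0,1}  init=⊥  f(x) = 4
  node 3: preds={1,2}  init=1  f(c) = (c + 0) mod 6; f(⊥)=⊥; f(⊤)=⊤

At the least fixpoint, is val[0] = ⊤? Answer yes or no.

no

Trace (7 dequeues):
  [1] u=0 | in ⊥ | out ⊥ | ==
  [2] u=1 | in 1 | out 4 | prev ⊥ | push {}
  [3] u=2 | in 4 | out 4 | prev ⊥ | push {0}
  [4] u=3 | in 4 | out ⊤ | prev 1 | push {1}
  [5] u=0 | in 4 | out 4 | prev ⊥ | push {2}
  [6] u=1 | in ⊤ | out 4 | ==
  [7] u=2 | in 4 | out 4 | ==

Converged values:
  [0] 4
  [1] 4
  [2] 4
  [3] ⊤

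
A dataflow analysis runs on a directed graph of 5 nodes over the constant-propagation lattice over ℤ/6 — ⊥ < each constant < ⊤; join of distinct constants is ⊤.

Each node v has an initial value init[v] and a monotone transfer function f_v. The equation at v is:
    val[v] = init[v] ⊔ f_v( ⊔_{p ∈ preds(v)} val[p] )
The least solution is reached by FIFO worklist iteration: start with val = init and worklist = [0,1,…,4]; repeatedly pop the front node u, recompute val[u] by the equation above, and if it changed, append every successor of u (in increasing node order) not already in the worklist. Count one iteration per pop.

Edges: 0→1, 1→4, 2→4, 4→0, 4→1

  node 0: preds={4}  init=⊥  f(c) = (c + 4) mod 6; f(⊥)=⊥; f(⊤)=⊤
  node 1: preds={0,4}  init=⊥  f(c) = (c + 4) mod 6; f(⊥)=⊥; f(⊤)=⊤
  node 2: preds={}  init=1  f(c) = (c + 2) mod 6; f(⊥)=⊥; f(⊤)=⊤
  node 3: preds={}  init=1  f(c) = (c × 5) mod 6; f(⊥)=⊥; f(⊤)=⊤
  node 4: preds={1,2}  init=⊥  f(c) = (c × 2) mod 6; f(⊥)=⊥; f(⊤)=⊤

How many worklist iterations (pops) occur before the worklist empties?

Trace (10 dequeues):
  [1] u=0 | in ⊥ | out ⊥ | ==
  [2] u=1 | in ⊥ | out ⊥ | ==
  [3] u=2 | in ⊥ | out 1 | ==
  [4] u=3 | in ⊥ | out 1 | ==
  [5] u=4 | in 1 | out 2 | prev ⊥ | push {0,1}
  [6] u=0 | in 2 | out 0 | prev ⊥ | push {}
  [7] u=1 | in ⊤ | out ⊤ | prev ⊥ | push {4}
  [8] u=4 | in ⊤ | out ⊤ | prev 2 | push {0,1}
  [9] u=0 | in ⊤ | out ⊤ | prev 0 | push {}
  [10] u=1 | in ⊤ | out ⊤ | ==

Converged values:
  [0] ⊤
  [1] ⊤
  [2] 1
  [3] 1
  [4] ⊤

10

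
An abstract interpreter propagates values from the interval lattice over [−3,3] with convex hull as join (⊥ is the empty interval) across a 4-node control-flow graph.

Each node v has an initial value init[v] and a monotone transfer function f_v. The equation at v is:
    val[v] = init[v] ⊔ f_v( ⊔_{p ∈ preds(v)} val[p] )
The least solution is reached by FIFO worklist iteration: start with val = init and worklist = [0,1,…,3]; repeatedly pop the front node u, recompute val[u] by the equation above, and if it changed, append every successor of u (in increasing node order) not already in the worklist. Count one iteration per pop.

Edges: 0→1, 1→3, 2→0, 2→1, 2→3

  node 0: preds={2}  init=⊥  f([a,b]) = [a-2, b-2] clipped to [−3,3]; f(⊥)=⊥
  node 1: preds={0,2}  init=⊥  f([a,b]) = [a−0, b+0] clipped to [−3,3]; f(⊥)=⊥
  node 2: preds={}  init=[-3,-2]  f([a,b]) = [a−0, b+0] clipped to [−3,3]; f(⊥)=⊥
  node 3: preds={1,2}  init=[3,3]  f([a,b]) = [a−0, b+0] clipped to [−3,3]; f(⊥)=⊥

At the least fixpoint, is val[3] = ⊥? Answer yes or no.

Trace (4 dequeues):
  [1] u=0 | in [-3,-2] | out [-3,-3] | prev ⊥ | push {}
  [2] u=1 | in [-3,-2] | out [-3,-2] | prev ⊥ | push {}
  [3] u=2 | in ⊥ | out [-3,-2] | ==
  [4] u=3 | in [-3,-2] | out [-3,3] | prev [3,3] | push {}

Converged values:
  [0] [-3,-3]
  [1] [-3,-2]
  [2] [-3,-2]
  [3] [-3,3]

no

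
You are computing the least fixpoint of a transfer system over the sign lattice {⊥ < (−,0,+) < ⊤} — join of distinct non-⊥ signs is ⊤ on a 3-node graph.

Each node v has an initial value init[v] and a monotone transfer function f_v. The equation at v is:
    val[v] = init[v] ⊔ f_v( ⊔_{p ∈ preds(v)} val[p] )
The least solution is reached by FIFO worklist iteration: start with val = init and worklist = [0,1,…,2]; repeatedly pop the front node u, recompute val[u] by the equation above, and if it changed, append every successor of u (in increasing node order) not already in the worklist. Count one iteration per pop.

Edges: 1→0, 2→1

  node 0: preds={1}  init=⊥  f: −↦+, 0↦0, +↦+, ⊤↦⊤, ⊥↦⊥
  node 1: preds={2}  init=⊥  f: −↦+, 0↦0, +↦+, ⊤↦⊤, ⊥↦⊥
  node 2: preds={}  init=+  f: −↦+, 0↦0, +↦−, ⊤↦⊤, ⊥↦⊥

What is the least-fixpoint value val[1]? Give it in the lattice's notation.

Iteration log — 4 steps:
  step 1. node 0  ⊔preds=⊥  new=⊥  stable
  step 2. node 1  ⊔preds=+  new=+  old=⊥  +wl: 0
  step 3. node 2  ⊔preds=⊥  new=+  stable
  step 4. node 0  ⊔preds=+  new=+  old=⊥  +wl: 

Least fixpoint reached:
  node 0: +
  node 1: +
  node 2: +

+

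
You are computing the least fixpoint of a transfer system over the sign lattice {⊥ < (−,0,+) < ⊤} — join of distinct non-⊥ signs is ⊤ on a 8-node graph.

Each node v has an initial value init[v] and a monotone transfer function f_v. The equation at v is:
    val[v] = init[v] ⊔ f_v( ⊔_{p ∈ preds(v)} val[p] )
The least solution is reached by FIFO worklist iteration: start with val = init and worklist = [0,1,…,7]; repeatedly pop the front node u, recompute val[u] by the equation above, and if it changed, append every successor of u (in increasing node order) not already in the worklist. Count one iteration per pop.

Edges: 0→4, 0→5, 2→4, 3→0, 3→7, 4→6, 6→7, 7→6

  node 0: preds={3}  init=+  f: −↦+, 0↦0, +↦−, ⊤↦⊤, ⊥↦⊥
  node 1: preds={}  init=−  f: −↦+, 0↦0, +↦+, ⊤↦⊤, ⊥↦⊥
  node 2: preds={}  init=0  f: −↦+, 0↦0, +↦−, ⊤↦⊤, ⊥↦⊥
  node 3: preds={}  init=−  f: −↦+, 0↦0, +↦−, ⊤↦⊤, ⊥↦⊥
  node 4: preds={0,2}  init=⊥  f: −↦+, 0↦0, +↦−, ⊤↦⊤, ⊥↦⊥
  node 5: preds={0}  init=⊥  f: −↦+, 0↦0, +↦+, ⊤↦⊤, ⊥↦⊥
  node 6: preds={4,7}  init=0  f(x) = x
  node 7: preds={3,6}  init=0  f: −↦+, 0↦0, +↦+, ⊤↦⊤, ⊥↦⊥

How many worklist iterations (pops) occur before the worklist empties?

9

Iteration log — 9 steps:
  step 1. node 0  ⊔preds=−  new=+  stable
  step 2. node 1  ⊔preds=⊥  new=−  stable
  step 3. node 2  ⊔preds=⊥  new=0  stable
  step 4. node 3  ⊔preds=⊥  new=−  stable
  step 5. node 4  ⊔preds=⊤  new=⊤  old=⊥  +wl: 
  step 6. node 5  ⊔preds=+  new=+  old=⊥  +wl: 
  step 7. node 6  ⊔preds=⊤  new=⊤  old=0  +wl: 
  step 8. node 7  ⊔preds=⊤  new=⊤  old=0  +wl: 6
  step 9. node 6  ⊔preds=⊤  new=⊤  stable

Least fixpoint reached:
  node 0: +
  node 1: −
  node 2: 0
  node 3: −
  node 4: ⊤
  node 5: +
  node 6: ⊤
  node 7: ⊤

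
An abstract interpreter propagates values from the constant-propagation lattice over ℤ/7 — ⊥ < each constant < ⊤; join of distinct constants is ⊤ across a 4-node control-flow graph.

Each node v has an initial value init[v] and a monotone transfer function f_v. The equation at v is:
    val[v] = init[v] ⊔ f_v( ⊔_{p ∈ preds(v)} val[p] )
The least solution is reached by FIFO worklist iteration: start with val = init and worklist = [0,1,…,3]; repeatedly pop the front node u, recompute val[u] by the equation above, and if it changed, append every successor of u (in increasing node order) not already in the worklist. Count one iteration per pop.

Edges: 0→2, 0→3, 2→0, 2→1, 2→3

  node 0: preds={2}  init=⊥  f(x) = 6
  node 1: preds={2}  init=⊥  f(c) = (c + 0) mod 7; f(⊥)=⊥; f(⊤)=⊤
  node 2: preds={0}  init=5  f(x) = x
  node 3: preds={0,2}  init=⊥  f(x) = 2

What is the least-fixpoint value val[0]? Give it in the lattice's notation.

Trace (6 dequeues):
  [1] u=0 | in 5 | out 6 | prev ⊥ | push {}
  [2] u=1 | in 5 | out 5 | prev ⊥ | push {}
  [3] u=2 | in 6 | out ⊤ | prev 5 | push {0,1}
  [4] u=3 | in ⊤ | out 2 | prev ⊥ | push {}
  [5] u=0 | in ⊤ | out 6 | ==
  [6] u=1 | in ⊤ | out ⊤ | prev 5 | push {}

Converged values:
  [0] 6
  [1] ⊤
  [2] ⊤
  [3] 2

6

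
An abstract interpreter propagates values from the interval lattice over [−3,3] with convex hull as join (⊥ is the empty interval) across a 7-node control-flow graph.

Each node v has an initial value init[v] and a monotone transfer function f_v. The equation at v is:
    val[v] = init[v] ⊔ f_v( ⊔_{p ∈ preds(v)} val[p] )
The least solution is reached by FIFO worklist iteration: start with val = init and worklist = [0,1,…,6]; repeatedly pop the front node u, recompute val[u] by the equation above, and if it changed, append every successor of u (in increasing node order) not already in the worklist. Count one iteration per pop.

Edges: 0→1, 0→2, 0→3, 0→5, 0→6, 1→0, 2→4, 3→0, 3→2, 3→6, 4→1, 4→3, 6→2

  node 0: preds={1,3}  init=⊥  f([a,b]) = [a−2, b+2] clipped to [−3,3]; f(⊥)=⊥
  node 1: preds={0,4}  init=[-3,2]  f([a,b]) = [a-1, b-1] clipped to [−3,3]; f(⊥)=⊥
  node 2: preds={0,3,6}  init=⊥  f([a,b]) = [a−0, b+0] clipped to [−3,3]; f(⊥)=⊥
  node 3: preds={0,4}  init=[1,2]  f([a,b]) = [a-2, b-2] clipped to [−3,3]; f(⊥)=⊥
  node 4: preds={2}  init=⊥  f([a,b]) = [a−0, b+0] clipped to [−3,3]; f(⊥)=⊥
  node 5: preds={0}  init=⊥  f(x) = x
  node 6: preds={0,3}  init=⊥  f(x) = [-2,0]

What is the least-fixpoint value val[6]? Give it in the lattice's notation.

[-2,0]

Worklist (11 pops):
  #1 pop 0: in=[-3,2] → [-3,3] (was ⊥); enqueue []
  #2 pop 1: in=[-3,3] → [-3,2] (no change)
  #3 pop 2: in=[-3,3] → [-3,3] (was ⊥); enqueue []
  #4 pop 3: in=[-3,3] → [-3,2] (was [1,2]); enqueue [0,2]
  #5 pop 4: in=[-3,3] → [-3,3] (was ⊥); enqueue [1,3]
  #6 pop 5: in=[-3,3] → [-3,3] (was ⊥); enqueue []
  #7 pop 6: in=[-3,3] → [-2,0] (was ⊥); enqueue []
  #8 pop 0: in=[-3,2] → [-3,3] (no change)
  #9 pop 2: in=[-3,3] → [-3,3] (no change)
  #10 pop 1: in=[-3,3] → [-3,2] (no change)
  #11 pop 3: in=[-3,3] → [-3,2] (no change)

Fixpoint:
  val[0] = [-3,3]
  val[1] = [-3,2]
  val[2] = [-3,3]
  val[3] = [-3,2]
  val[4] = [-3,3]
  val[5] = [-3,3]
  val[6] = [-2,0]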